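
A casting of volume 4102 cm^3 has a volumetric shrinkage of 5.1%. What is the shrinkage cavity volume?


Formula: V_shrink = V_casting * shrinkage_pct / 100
V_shrink = 4102 cm^3 * 5.1 / 100 = 209.2020 cm^3

Answer: 209.2020 cm^3


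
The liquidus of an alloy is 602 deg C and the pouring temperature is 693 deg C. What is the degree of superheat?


Formula: Superheat = T_pour - T_melt
Superheat = 693 - 602 = 91 deg C


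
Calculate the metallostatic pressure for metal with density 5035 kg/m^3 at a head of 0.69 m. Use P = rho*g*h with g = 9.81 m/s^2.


Formula: P = rho * g * h
rho * g = 5035 * 9.81 = 49393.35 N/m^3
P = 49393.35 * 0.69 = 34081.4115 Pa

34081.4115 Pa


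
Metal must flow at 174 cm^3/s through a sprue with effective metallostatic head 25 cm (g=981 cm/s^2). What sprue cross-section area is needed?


Formula: v = sqrt(2*g*h), A = Q/v
Velocity: v = sqrt(2 * 981 * 25) = sqrt(49050) = 221.4723 cm/s
Sprue area: A = Q / v = 174 / 221.4723 = 0.7857 cm^2

Final answer: 0.7857 cm^2


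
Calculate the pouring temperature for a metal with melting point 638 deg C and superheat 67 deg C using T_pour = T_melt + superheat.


Formula: T_pour = T_melt + Superheat
T_pour = 638 + 67 = 705 deg C

Answer: 705 deg C


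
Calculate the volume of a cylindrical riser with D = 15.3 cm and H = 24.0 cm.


Formula: V = pi * (D/2)^2 * H  (cylinder volume)
Radius = D/2 = 15.3/2 = 7.65 cm
V = pi * 7.65^2 * 24.0 = 4412.4925 cm^3


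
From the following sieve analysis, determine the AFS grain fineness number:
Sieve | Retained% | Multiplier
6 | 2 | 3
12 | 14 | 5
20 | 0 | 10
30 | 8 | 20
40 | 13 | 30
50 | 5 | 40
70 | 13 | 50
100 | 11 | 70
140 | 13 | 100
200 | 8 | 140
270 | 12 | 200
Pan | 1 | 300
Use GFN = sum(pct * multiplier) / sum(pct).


Formula: GFN = sum(pct * multiplier) / sum(pct)
sum(pct * multiplier) = 7366
sum(pct) = 100
GFN = 7366 / 100 = 73.66

Final answer: 73.66


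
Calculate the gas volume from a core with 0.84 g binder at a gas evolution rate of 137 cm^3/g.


Formula: V_gas = W_binder * gas_evolution_rate
V = 0.84 g * 137 cm^3/g = 115.0800 cm^3

Answer: 115.0800 cm^3


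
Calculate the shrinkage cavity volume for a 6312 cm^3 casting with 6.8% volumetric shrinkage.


Formula: V_shrink = V_casting * shrinkage_pct / 100
V_shrink = 6312 cm^3 * 6.8 / 100 = 429.2160 cm^3


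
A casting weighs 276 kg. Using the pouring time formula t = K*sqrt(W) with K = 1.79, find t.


Formula: t = K * sqrt(W)
sqrt(W) = sqrt(276) = 16.61325
t = 1.79 * 16.61325 = 29.7377 s

29.7377 s


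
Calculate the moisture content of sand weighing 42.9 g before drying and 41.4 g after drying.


Formula: MC = (W_wet - W_dry) / W_wet * 100
Water mass = 42.9 - 41.4 = 1.5 g
MC = 1.5 / 42.9 * 100 = 3.4965%

3.4965%


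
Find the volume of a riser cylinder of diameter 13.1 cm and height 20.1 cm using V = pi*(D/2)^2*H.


Formula: V = pi * (D/2)^2 * H  (cylinder volume)
Radius = D/2 = 13.1/2 = 6.55 cm
V = pi * 6.55^2 * 20.1 = 2709.1218 cm^3

2709.1218 cm^3


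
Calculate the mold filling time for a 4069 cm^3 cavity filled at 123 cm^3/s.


Formula: t_fill = V_mold / Q_flow
t = 4069 cm^3 / 123 cm^3/s = 33.0813 s


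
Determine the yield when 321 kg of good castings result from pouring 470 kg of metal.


Formula: Casting Yield = (W_good / W_total) * 100
Yield = (321 kg / 470 kg) * 100 = 68.2979%

68.2979%


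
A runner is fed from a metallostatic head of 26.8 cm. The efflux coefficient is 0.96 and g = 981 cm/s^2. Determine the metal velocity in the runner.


Formula: v = Cd * sqrt(2 * g * h)  (Torricelli with discharge coefficient)
2*g*h = 2 * 981 * 26.8 = 52581.6 cm^2/s^2
sqrt(52581.6) = 229.30678 cm/s
v = 0.96 * 229.30678 = 220.1345 cm/s

220.1345 cm/s


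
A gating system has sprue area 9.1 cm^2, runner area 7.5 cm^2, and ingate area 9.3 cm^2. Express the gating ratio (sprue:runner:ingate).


Sprue:Runner:Ingate = 1 : 7.5/9.1 : 9.3/9.1 = 1:0.82:1.02

Final answer: 1:0.82:1.02


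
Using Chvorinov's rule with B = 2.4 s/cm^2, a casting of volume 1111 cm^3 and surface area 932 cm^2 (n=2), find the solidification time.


Formula: t_s = B * (V/A)^n  (Chvorinov's rule, n=2)
Modulus M = V/A = 1111/932 = 1.192060 cm
M^2 = 1.192060^2 = 1.421007 cm^2
t_s = 2.4 * 1.421007 = 3.4104 s


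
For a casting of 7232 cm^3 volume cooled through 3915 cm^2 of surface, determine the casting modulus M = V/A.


Formula: Casting Modulus M = V / A
M = 7232 cm^3 / 3915 cm^2 = 1.8473 cm

Final answer: 1.8473 cm


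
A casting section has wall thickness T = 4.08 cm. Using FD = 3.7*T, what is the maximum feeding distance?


Formula: FD = 3.7 * T  (riser feeding-distance rule)
FD = 3.7 * 4.08 cm = 15.0960 cm


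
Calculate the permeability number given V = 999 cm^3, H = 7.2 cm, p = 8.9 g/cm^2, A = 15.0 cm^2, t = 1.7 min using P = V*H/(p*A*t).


Formula: Permeability Number P = (V * H) / (p * A * t)
Numerator: V * H = 999 * 7.2 = 7192.8
Denominator: p * A * t = 8.9 * 15.0 * 1.7 = 226.95
P = 7192.8 / 226.95 = 31.6933

Answer: 31.6933


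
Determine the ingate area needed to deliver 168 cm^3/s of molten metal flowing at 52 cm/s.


Formula: A_ingate = Q / v  (continuity equation)
A = 168 cm^3/s / 52 cm/s = 3.2308 cm^2


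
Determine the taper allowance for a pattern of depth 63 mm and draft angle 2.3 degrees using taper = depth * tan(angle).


Formula: taper = depth * tan(draft_angle)
tan(2.3 deg) = 0.0401641
taper = 63 mm * 0.0401641 = 2.5303 mm


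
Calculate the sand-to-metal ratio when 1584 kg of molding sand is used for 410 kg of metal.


Formula: Sand-to-Metal Ratio = W_sand / W_metal
Ratio = 1584 kg / 410 kg = 3.8634

Answer: 3.8634


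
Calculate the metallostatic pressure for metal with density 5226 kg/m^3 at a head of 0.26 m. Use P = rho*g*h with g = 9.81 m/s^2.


Formula: P = rho * g * h
rho * g = 5226 * 9.81 = 51267.06 N/m^3
P = 51267.06 * 0.26 = 13329.4356 Pa

Answer: 13329.4356 Pa


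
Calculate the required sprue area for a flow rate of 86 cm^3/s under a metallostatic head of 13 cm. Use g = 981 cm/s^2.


Formula: v = sqrt(2*g*h), A = Q/v
Velocity: v = sqrt(2 * 981 * 13) = sqrt(25506) = 159.7060 cm/s
Sprue area: A = Q / v = 86 / 159.7060 = 0.5385 cm^2

Final answer: 0.5385 cm^2


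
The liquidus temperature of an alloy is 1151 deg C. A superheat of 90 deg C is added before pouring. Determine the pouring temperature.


Formula: T_pour = T_melt + Superheat
T_pour = 1151 + 90 = 1241 deg C

Answer: 1241 deg C


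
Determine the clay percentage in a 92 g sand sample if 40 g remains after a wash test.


Formula: Clay% = (W_total - W_washed) / W_total * 100
Clay mass = 92 - 40 = 52 g
Clay% = 52 / 92 * 100 = 56.5217%

Final answer: 56.5217%


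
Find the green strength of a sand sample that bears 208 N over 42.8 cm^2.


Formula: Compressive Strength = Force / Area
Strength = 208 N / 42.8 cm^2 = 4.8598 N/cm^2


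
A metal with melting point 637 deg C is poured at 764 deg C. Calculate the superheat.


Formula: Superheat = T_pour - T_melt
Superheat = 764 - 637 = 127 deg C

127 deg C


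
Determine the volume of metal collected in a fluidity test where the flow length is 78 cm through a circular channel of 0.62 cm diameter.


Formula: V = pi * (d/2)^2 * L  (cylinder volume)
Radius = 0.62/2 = 0.31 cm
V = pi * 0.31^2 * 78 = 23.5488 cm^3

Answer: 23.5488 cm^3


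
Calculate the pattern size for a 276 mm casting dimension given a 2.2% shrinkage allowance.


Formula: L_pattern = L_casting * (1 + shrinkage_rate/100)
Shrinkage factor = 1 + 2.2/100 = 1.022
L_pattern = 276 mm * 1.022 = 282.0720 mm

Answer: 282.0720 mm


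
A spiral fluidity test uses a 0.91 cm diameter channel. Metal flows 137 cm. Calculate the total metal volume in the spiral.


Formula: V = pi * (d/2)^2 * L  (cylinder volume)
Radius = 0.91/2 = 0.455 cm
V = pi * 0.455^2 * 137 = 89.1032 cm^3

Answer: 89.1032 cm^3


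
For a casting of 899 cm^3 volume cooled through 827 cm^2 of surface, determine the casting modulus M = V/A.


Formula: Casting Modulus M = V / A
M = 899 cm^3 / 827 cm^2 = 1.0871 cm

1.0871 cm


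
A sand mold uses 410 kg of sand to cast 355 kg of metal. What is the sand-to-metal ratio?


Formula: Sand-to-Metal Ratio = W_sand / W_metal
Ratio = 410 kg / 355 kg = 1.1549

Answer: 1.1549


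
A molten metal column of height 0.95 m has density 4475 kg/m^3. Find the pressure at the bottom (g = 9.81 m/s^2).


Formula: P = rho * g * h
rho * g = 4475 * 9.81 = 43899.75 N/m^3
P = 43899.75 * 0.95 = 41704.7625 Pa

41704.7625 Pa


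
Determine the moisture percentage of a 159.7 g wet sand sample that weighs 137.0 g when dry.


Formula: MC = (W_wet - W_dry) / W_wet * 100
Water mass = 159.7 - 137.0 = 22.7 g
MC = 22.7 / 159.7 * 100 = 14.2142%


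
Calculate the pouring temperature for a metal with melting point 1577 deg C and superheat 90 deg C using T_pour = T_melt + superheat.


Formula: T_pour = T_melt + Superheat
T_pour = 1577 + 90 = 1667 deg C

Final answer: 1667 deg C


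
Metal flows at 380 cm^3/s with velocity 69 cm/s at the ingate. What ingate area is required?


Formula: A_ingate = Q / v  (continuity equation)
A = 380 cm^3/s / 69 cm/s = 5.5072 cm^2

5.5072 cm^2


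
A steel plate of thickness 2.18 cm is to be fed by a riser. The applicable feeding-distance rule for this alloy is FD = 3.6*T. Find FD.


Formula: FD = 3.6 * T  (riser feeding-distance rule)
FD = 3.6 * 2.18 cm = 7.8480 cm

7.8480 cm


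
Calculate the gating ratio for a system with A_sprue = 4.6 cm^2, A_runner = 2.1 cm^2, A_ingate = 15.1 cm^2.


Sprue:Runner:Ingate = 1 : 2.1/4.6 : 15.1/4.6 = 1:0.46:3.28


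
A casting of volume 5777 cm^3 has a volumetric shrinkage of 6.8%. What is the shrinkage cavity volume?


Formula: V_shrink = V_casting * shrinkage_pct / 100
V_shrink = 5777 cm^3 * 6.8 / 100 = 392.8360 cm^3

392.8360 cm^3


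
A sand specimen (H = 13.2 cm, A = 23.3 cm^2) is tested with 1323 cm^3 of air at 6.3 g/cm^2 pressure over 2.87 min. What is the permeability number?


Formula: Permeability Number P = (V * H) / (p * A * t)
Numerator: V * H = 1323 * 13.2 = 17463.6
Denominator: p * A * t = 6.3 * 23.3 * 2.87 = 421.2873
P = 17463.6 / 421.2873 = 41.4529

41.4529


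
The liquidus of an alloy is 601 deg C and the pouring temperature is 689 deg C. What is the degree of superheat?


Formula: Superheat = T_pour - T_melt
Superheat = 689 - 601 = 88 deg C

Answer: 88 deg C


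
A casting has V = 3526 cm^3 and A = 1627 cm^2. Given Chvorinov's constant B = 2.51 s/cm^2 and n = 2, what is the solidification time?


Formula: t_s = B * (V/A)^n  (Chvorinov's rule, n=2)
Modulus M = V/A = 3526/1627 = 2.167179 cm
M^2 = 2.167179^2 = 4.696665 cm^2
t_s = 2.51 * 4.696665 = 11.7886 s

11.7886 s


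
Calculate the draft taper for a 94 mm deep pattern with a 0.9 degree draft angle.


Formula: taper = depth * tan(draft_angle)
tan(0.9 deg) = 0.0157093
taper = 94 mm * 0.0157093 = 1.4767 mm

Answer: 1.4767 mm


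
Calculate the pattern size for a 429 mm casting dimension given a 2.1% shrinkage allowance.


Formula: L_pattern = L_casting * (1 + shrinkage_rate/100)
Shrinkage factor = 1 + 2.1/100 = 1.021
L_pattern = 429 mm * 1.021 = 438.0090 mm


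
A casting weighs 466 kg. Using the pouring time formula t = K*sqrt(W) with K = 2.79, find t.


Formula: t = K * sqrt(W)
sqrt(W) = sqrt(466) = 21.58703
t = 2.79 * 21.58703 = 60.2278 s

Answer: 60.2278 s


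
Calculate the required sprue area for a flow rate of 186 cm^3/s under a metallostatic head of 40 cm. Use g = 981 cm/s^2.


Formula: v = sqrt(2*g*h), A = Q/v
Velocity: v = sqrt(2 * 981 * 40) = sqrt(78480) = 280.1428 cm/s
Sprue area: A = Q / v = 186 / 280.1428 = 0.6639 cm^2

Final answer: 0.6639 cm^2


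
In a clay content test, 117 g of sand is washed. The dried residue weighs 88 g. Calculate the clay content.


Formula: Clay% = (W_total - W_washed) / W_total * 100
Clay mass = 117 - 88 = 29 g
Clay% = 29 / 117 * 100 = 24.7863%

Answer: 24.7863%


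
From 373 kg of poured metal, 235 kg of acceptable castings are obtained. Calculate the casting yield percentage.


Formula: Casting Yield = (W_good / W_total) * 100
Yield = (235 kg / 373 kg) * 100 = 63.0027%

Final answer: 63.0027%


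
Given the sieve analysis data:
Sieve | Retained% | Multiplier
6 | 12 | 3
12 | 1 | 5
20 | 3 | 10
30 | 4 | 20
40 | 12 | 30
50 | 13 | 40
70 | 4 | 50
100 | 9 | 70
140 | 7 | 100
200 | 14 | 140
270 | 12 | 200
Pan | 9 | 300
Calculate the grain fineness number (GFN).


Formula: GFN = sum(pct * multiplier) / sum(pct)
sum(pct * multiplier) = 9621
sum(pct) = 100
GFN = 9621 / 100 = 96.21

96.21


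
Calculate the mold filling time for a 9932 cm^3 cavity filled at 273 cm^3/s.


Formula: t_fill = V_mold / Q_flow
t = 9932 cm^3 / 273 cm^3/s = 36.3810 s

Final answer: 36.3810 s


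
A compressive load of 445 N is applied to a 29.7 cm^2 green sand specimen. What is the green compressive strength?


Formula: Compressive Strength = Force / Area
Strength = 445 N / 29.7 cm^2 = 14.9832 N/cm^2

14.9832 N/cm^2


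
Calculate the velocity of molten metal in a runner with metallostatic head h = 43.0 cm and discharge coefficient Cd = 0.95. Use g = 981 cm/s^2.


Formula: v = Cd * sqrt(2 * g * h)  (Torricelli with discharge coefficient)
2*g*h = 2 * 981 * 43.0 = 84366.0 cm^2/s^2
sqrt(84366.0) = 290.45826 cm/s
v = 0.95 * 290.45826 = 275.9353 cm/s

Answer: 275.9353 cm/s


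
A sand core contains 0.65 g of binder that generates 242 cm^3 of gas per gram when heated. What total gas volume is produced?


Formula: V_gas = W_binder * gas_evolution_rate
V = 0.65 g * 242 cm^3/g = 157.3000 cm^3


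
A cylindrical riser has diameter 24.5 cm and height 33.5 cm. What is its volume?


Formula: V = pi * (D/2)^2 * H  (cylinder volume)
Radius = D/2 = 24.5/2 = 12.25 cm
V = pi * 12.25^2 * 33.5 = 15793.0808 cm^3

15793.0808 cm^3


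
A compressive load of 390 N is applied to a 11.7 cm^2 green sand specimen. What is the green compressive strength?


Formula: Compressive Strength = Force / Area
Strength = 390 N / 11.7 cm^2 = 33.3333 N/cm^2

Final answer: 33.3333 N/cm^2


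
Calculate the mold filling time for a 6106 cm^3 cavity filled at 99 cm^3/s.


Formula: t_fill = V_mold / Q_flow
t = 6106 cm^3 / 99 cm^3/s = 61.6768 s


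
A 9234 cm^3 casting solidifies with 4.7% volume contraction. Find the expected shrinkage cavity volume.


Formula: V_shrink = V_casting * shrinkage_pct / 100
V_shrink = 9234 cm^3 * 4.7 / 100 = 433.9980 cm^3


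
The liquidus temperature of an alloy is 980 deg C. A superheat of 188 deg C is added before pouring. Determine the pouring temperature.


Formula: T_pour = T_melt + Superheat
T_pour = 980 + 188 = 1168 deg C

Final answer: 1168 deg C


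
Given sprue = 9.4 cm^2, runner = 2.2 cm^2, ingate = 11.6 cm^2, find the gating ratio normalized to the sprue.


Sprue:Runner:Ingate = 1 : 2.2/9.4 : 11.6/9.4 = 1:0.23:1.23

Answer: 1:0.23:1.23


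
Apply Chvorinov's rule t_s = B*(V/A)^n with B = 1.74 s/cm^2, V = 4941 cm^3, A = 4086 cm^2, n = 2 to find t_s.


Formula: t_s = B * (V/A)^n  (Chvorinov's rule, n=2)
Modulus M = V/A = 4941/4086 = 1.209251 cm
M^2 = 1.209251^2 = 1.462288 cm^2
t_s = 1.74 * 1.462288 = 2.5444 s


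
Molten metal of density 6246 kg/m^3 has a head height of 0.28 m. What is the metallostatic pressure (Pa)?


Formula: P = rho * g * h
rho * g = 6246 * 9.81 = 61273.26 N/m^3
P = 61273.26 * 0.28 = 17156.5128 Pa

17156.5128 Pa


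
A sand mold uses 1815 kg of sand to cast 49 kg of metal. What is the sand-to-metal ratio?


Formula: Sand-to-Metal Ratio = W_sand / W_metal
Ratio = 1815 kg / 49 kg = 37.0408

Final answer: 37.0408


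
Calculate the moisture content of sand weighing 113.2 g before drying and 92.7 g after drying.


Formula: MC = (W_wet - W_dry) / W_wet * 100
Water mass = 113.2 - 92.7 = 20.5 g
MC = 20.5 / 113.2 * 100 = 18.1095%


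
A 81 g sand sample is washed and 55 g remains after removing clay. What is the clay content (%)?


Formula: Clay% = (W_total - W_washed) / W_total * 100
Clay mass = 81 - 55 = 26 g
Clay% = 26 / 81 * 100 = 32.0988%


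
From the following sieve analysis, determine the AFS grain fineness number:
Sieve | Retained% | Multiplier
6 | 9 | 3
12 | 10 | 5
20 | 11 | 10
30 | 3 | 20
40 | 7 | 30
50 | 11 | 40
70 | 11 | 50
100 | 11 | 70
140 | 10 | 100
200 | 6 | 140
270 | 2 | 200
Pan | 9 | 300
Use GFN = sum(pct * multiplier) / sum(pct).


Formula: GFN = sum(pct * multiplier) / sum(pct)
sum(pct * multiplier) = 7157
sum(pct) = 100
GFN = 7157 / 100 = 71.57


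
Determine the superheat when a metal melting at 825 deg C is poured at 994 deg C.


Formula: Superheat = T_pour - T_melt
Superheat = 994 - 825 = 169 deg C

Final answer: 169 deg C


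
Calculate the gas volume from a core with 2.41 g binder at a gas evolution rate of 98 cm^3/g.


Formula: V_gas = W_binder * gas_evolution_rate
V = 2.41 g * 98 cm^3/g = 236.1800 cm^3

Answer: 236.1800 cm^3


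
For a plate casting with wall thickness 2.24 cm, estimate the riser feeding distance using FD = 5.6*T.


Formula: FD = 5.6 * T  (riser feeding-distance rule)
FD = 5.6 * 2.24 cm = 12.5440 cm

Final answer: 12.5440 cm


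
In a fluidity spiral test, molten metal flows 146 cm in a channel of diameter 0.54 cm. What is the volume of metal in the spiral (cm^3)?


Formula: V = pi * (d/2)^2 * L  (cylinder volume)
Radius = 0.54/2 = 0.27 cm
V = pi * 0.27^2 * 146 = 33.4372 cm^3

Final answer: 33.4372 cm^3


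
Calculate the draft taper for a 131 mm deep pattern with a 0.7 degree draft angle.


Formula: taper = depth * tan(draft_angle)
tan(0.7 deg) = 0.0122179
taper = 131 mm * 0.0122179 = 1.6005 mm

Answer: 1.6005 mm


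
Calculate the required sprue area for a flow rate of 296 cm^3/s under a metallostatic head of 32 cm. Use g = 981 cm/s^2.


Formula: v = sqrt(2*g*h), A = Q/v
Velocity: v = sqrt(2 * 981 * 32) = sqrt(62784) = 250.5674 cm/s
Sprue area: A = Q / v = 296 / 250.5674 = 1.1813 cm^2

Final answer: 1.1813 cm^2


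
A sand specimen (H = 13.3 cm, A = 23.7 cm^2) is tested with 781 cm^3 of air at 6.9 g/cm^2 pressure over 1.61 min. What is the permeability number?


Formula: Permeability Number P = (V * H) / (p * A * t)
Numerator: V * H = 781 * 13.3 = 10387.3
Denominator: p * A * t = 6.9 * 23.7 * 1.61 = 263.2833
P = 10387.3 / 263.2833 = 39.4529

Final answer: 39.4529


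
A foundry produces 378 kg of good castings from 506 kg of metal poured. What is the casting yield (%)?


Formula: Casting Yield = (W_good / W_total) * 100
Yield = (378 kg / 506 kg) * 100 = 74.7036%


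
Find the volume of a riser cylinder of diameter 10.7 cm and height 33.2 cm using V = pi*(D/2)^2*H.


Formula: V = pi * (D/2)^2 * H  (cylinder volume)
Radius = D/2 = 10.7/2 = 5.35 cm
V = pi * 5.35^2 * 33.2 = 2985.3518 cm^3

2985.3518 cm^3


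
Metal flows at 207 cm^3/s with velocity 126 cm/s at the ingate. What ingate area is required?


Formula: A_ingate = Q / v  (continuity equation)
A = 207 cm^3/s / 126 cm/s = 1.6429 cm^2

1.6429 cm^2


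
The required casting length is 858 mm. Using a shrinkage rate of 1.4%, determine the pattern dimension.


Formula: L_pattern = L_casting * (1 + shrinkage_rate/100)
Shrinkage factor = 1 + 1.4/100 = 1.014
L_pattern = 858 mm * 1.014 = 870.0120 mm

Final answer: 870.0120 mm


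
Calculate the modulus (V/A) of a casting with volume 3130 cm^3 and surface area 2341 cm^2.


Formula: Casting Modulus M = V / A
M = 3130 cm^3 / 2341 cm^2 = 1.3370 cm

1.3370 cm


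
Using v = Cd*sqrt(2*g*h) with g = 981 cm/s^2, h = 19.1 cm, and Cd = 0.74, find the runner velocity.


Formula: v = Cd * sqrt(2 * g * h)  (Torricelli with discharge coefficient)
2*g*h = 2 * 981 * 19.1 = 37474.2 cm^2/s^2
sqrt(37474.2) = 193.58254 cm/s
v = 0.74 * 193.58254 = 143.2511 cm/s

143.2511 cm/s


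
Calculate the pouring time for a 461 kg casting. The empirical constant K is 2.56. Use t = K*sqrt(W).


Formula: t = K * sqrt(W)
sqrt(W) = sqrt(461) = 21.47091
t = 2.56 * 21.47091 = 54.9655 s

Answer: 54.9655 s


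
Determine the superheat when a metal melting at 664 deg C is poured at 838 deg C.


Formula: Superheat = T_pour - T_melt
Superheat = 838 - 664 = 174 deg C

174 deg C


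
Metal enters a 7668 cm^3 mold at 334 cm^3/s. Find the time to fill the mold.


Formula: t_fill = V_mold / Q_flow
t = 7668 cm^3 / 334 cm^3/s = 22.9581 s

22.9581 s


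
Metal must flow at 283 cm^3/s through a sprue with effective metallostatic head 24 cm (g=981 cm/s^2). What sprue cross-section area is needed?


Formula: v = sqrt(2*g*h), A = Q/v
Velocity: v = sqrt(2 * 981 * 24) = sqrt(47088) = 216.9977 cm/s
Sprue area: A = Q / v = 283 / 216.9977 = 1.3042 cm^2


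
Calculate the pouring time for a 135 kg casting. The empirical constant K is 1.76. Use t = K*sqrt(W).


Formula: t = K * sqrt(W)
sqrt(W) = sqrt(135) = 11.61895
t = 1.76 * 11.61895 = 20.4494 s

Answer: 20.4494 s


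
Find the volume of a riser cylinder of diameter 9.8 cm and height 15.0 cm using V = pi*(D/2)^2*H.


Formula: V = pi * (D/2)^2 * H  (cylinder volume)
Radius = D/2 = 9.8/2 = 4.9 cm
V = pi * 4.9^2 * 15.0 = 1131.4446 cm^3

1131.4446 cm^3


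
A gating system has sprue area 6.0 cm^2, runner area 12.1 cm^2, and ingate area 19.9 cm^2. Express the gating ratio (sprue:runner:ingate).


Sprue:Runner:Ingate = 1 : 12.1/6.0 : 19.9/6.0 = 1:2.02:3.32

Answer: 1:2.02:3.32


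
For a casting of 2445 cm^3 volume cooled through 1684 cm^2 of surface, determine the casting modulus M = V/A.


Formula: Casting Modulus M = V / A
M = 2445 cm^3 / 1684 cm^2 = 1.4519 cm

Final answer: 1.4519 cm


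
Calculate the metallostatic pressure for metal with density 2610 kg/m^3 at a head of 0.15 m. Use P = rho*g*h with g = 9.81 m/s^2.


Formula: P = rho * g * h
rho * g = 2610 * 9.81 = 25604.1 N/m^3
P = 25604.1 * 0.15 = 3840.6150 Pa


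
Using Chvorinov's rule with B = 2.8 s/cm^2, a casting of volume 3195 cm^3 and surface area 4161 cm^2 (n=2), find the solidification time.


Formula: t_s = B * (V/A)^n  (Chvorinov's rule, n=2)
Modulus M = V/A = 3195/4161 = 0.767844 cm
M^2 = 0.767844^2 = 0.589584 cm^2
t_s = 2.8 * 0.589584 = 1.6508 s

Answer: 1.6508 s


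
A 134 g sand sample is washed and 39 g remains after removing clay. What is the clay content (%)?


Formula: Clay% = (W_total - W_washed) / W_total * 100
Clay mass = 134 - 39 = 95 g
Clay% = 95 / 134 * 100 = 70.8955%

Answer: 70.8955%


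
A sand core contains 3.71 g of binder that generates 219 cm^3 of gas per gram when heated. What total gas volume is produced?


Formula: V_gas = W_binder * gas_evolution_rate
V = 3.71 g * 219 cm^3/g = 812.4900 cm^3

Final answer: 812.4900 cm^3


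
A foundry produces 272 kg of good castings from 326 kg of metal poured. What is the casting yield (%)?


Formula: Casting Yield = (W_good / W_total) * 100
Yield = (272 kg / 326 kg) * 100 = 83.4356%

83.4356%


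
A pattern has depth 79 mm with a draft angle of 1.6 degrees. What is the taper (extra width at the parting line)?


Formula: taper = depth * tan(draft_angle)
tan(1.6 deg) = 0.0279325
taper = 79 mm * 0.0279325 = 2.2067 mm

Answer: 2.2067 mm


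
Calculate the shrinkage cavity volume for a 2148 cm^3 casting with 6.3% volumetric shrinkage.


Formula: V_shrink = V_casting * shrinkage_pct / 100
V_shrink = 2148 cm^3 * 6.3 / 100 = 135.3240 cm^3


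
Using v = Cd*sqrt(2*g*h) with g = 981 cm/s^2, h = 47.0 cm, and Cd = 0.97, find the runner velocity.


Formula: v = Cd * sqrt(2 * g * h)  (Torricelli with discharge coefficient)
2*g*h = 2 * 981 * 47.0 = 92214.0 cm^2/s^2
sqrt(92214.0) = 303.66758 cm/s
v = 0.97 * 303.66758 = 294.5576 cm/s

Answer: 294.5576 cm/s


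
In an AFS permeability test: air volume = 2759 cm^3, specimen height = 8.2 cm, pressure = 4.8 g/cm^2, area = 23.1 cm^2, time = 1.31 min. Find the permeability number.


Formula: Permeability Number P = (V * H) / (p * A * t)
Numerator: V * H = 2759 * 8.2 = 22623.8
Denominator: p * A * t = 4.8 * 23.1 * 1.31 = 145.2528
P = 22623.8 / 145.2528 = 155.7547


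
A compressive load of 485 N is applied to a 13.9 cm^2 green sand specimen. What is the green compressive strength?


Formula: Compressive Strength = Force / Area
Strength = 485 N / 13.9 cm^2 = 34.8921 N/cm^2

34.8921 N/cm^2


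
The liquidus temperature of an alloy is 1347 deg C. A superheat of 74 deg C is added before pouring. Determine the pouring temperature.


Formula: T_pour = T_melt + Superheat
T_pour = 1347 + 74 = 1421 deg C


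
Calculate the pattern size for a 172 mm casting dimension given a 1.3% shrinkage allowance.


Formula: L_pattern = L_casting * (1 + shrinkage_rate/100)
Shrinkage factor = 1 + 1.3/100 = 1.013
L_pattern = 172 mm * 1.013 = 174.2360 mm


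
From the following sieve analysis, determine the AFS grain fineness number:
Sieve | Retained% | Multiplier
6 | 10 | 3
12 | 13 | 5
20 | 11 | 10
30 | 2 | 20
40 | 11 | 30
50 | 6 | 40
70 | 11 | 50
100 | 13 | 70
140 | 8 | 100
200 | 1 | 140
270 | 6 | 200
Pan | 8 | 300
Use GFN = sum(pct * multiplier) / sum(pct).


Formula: GFN = sum(pct * multiplier) / sum(pct)
sum(pct * multiplier) = 6815
sum(pct) = 100
GFN = 6815 / 100 = 68.15

68.15


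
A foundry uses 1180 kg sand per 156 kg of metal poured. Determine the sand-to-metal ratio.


Formula: Sand-to-Metal Ratio = W_sand / W_metal
Ratio = 1180 kg / 156 kg = 7.5641

Answer: 7.5641


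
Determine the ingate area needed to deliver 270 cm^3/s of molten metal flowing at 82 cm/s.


Formula: A_ingate = Q / v  (continuity equation)
A = 270 cm^3/s / 82 cm/s = 3.2927 cm^2

Answer: 3.2927 cm^2


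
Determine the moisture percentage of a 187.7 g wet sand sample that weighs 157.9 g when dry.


Formula: MC = (W_wet - W_dry) / W_wet * 100
Water mass = 187.7 - 157.9 = 29.8 g
MC = 29.8 / 187.7 * 100 = 15.8764%


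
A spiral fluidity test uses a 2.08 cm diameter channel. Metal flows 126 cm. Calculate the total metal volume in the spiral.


Formula: V = pi * (d/2)^2 * L  (cylinder volume)
Radius = 2.08/2 = 1.04 cm
V = pi * 1.04^2 * 126 = 428.1413 cm^3

428.1413 cm^3


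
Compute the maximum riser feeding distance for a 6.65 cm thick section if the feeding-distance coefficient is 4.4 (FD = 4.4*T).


Formula: FD = 4.4 * T  (riser feeding-distance rule)
FD = 4.4 * 6.65 cm = 29.2600 cm

Answer: 29.2600 cm


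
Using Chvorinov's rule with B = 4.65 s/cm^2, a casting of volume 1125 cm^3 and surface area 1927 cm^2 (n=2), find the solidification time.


Formula: t_s = B * (V/A)^n  (Chvorinov's rule, n=2)
Modulus M = V/A = 1125/1927 = 0.583809 cm
M^2 = 0.583809^2 = 0.340833 cm^2
t_s = 4.65 * 0.340833 = 1.5849 s

Final answer: 1.5849 s


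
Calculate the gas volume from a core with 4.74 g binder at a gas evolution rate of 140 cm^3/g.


Formula: V_gas = W_binder * gas_evolution_rate
V = 4.74 g * 140 cm^3/g = 663.6000 cm^3


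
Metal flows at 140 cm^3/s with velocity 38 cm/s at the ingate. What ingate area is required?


Formula: A_ingate = Q / v  (continuity equation)
A = 140 cm^3/s / 38 cm/s = 3.6842 cm^2

Final answer: 3.6842 cm^2


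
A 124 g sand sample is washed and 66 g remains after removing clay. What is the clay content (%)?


Formula: Clay% = (W_total - W_washed) / W_total * 100
Clay mass = 124 - 66 = 58 g
Clay% = 58 / 124 * 100 = 46.7742%

Final answer: 46.7742%


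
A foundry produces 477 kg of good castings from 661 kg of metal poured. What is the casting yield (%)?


Formula: Casting Yield = (W_good / W_total) * 100
Yield = (477 kg / 661 kg) * 100 = 72.1634%


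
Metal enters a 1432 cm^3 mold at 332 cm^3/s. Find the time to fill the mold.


Formula: t_fill = V_mold / Q_flow
t = 1432 cm^3 / 332 cm^3/s = 4.3133 s


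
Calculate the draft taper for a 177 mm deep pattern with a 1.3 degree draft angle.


Formula: taper = depth * tan(draft_angle)
tan(1.3 deg) = 0.0226932
taper = 177 mm * 0.0226932 = 4.0167 mm

4.0167 mm


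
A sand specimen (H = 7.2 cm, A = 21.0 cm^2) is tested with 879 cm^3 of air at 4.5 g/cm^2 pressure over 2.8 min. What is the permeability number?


Formula: Permeability Number P = (V * H) / (p * A * t)
Numerator: V * H = 879 * 7.2 = 6328.8
Denominator: p * A * t = 4.5 * 21.0 * 2.8 = 264.6
P = 6328.8 / 264.6 = 23.9184


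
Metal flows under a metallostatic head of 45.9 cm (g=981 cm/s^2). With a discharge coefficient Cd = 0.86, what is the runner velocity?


Formula: v = Cd * sqrt(2 * g * h)  (Torricelli with discharge coefficient)
2*g*h = 2 * 981 * 45.9 = 90055.8 cm^2/s^2
sqrt(90055.8) = 300.09299 cm/s
v = 0.86 * 300.09299 = 258.0800 cm/s

Answer: 258.0800 cm/s


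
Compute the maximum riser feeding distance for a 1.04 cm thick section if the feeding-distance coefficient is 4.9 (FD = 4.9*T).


Formula: FD = 4.9 * T  (riser feeding-distance rule)
FD = 4.9 * 1.04 cm = 5.0960 cm

Final answer: 5.0960 cm


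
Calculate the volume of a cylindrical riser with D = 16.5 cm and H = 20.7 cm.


Formula: V = pi * (D/2)^2 * H  (cylinder volume)
Radius = D/2 = 16.5/2 = 8.25 cm
V = pi * 8.25^2 * 20.7 = 4426.1703 cm^3

4426.1703 cm^3


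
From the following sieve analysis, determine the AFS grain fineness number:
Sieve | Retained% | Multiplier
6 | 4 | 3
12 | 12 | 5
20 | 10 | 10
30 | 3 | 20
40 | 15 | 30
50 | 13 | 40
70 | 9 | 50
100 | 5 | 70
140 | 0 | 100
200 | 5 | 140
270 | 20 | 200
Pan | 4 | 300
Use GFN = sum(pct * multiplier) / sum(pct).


Formula: GFN = sum(pct * multiplier) / sum(pct)
sum(pct * multiplier) = 7902
sum(pct) = 100
GFN = 7902 / 100 = 79.02


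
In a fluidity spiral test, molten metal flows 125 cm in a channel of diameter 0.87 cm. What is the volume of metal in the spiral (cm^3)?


Formula: V = pi * (d/2)^2 * L  (cylinder volume)
Radius = 0.87/2 = 0.435 cm
V = pi * 0.435^2 * 125 = 74.3085 cm^3

Answer: 74.3085 cm^3


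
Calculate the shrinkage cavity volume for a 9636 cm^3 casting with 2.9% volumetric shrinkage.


Formula: V_shrink = V_casting * shrinkage_pct / 100
V_shrink = 9636 cm^3 * 2.9 / 100 = 279.4440 cm^3

Answer: 279.4440 cm^3


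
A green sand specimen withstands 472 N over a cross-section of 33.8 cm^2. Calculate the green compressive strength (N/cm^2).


Formula: Compressive Strength = Force / Area
Strength = 472 N / 33.8 cm^2 = 13.9645 N/cm^2

13.9645 N/cm^2


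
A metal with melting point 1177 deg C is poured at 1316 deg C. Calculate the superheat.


Formula: Superheat = T_pour - T_melt
Superheat = 1316 - 1177 = 139 deg C


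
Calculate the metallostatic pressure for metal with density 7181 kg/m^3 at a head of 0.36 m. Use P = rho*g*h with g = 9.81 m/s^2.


Formula: P = rho * g * h
rho * g = 7181 * 9.81 = 70445.61 N/m^3
P = 70445.61 * 0.36 = 25360.4196 Pa

Final answer: 25360.4196 Pa


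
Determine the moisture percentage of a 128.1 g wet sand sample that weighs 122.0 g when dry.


Formula: MC = (W_wet - W_dry) / W_wet * 100
Water mass = 128.1 - 122.0 = 6.1 g
MC = 6.1 / 128.1 * 100 = 4.7619%


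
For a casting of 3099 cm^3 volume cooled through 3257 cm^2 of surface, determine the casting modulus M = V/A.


Formula: Casting Modulus M = V / A
M = 3099 cm^3 / 3257 cm^2 = 0.9515 cm


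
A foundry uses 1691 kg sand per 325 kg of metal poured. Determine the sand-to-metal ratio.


Formula: Sand-to-Metal Ratio = W_sand / W_metal
Ratio = 1691 kg / 325 kg = 5.2031

5.2031


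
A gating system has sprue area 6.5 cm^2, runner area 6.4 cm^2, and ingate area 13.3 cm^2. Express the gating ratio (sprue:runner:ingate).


Sprue:Runner:Ingate = 1 : 6.4/6.5 : 13.3/6.5 = 1:0.98:2.05


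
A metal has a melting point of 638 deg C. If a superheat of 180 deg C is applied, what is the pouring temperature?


Formula: T_pour = T_melt + Superheat
T_pour = 638 + 180 = 818 deg C

818 deg C


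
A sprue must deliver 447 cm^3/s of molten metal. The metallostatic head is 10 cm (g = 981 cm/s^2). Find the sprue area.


Formula: v = sqrt(2*g*h), A = Q/v
Velocity: v = sqrt(2 * 981 * 10) = sqrt(19620) = 140.0714 cm/s
Sprue area: A = Q / v = 447 / 140.0714 = 3.1912 cm^2

Answer: 3.1912 cm^2


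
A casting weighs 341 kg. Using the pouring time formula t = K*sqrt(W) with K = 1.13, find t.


Formula: t = K * sqrt(W)
sqrt(W) = sqrt(341) = 18.46619
t = 1.13 * 18.46619 = 20.8668 s

Final answer: 20.8668 s


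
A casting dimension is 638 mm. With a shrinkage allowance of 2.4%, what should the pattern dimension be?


Formula: L_pattern = L_casting * (1 + shrinkage_rate/100)
Shrinkage factor = 1 + 2.4/100 = 1.024
L_pattern = 638 mm * 1.024 = 653.3120 mm

Answer: 653.3120 mm


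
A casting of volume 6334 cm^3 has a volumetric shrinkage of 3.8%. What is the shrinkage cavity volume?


Formula: V_shrink = V_casting * shrinkage_pct / 100
V_shrink = 6334 cm^3 * 3.8 / 100 = 240.6920 cm^3

Answer: 240.6920 cm^3


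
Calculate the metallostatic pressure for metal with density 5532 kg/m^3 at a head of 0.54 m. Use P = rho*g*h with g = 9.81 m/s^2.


Formula: P = rho * g * h
rho * g = 5532 * 9.81 = 54268.92 N/m^3
P = 54268.92 * 0.54 = 29305.2168 Pa

Final answer: 29305.2168 Pa


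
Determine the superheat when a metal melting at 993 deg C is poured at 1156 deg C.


Formula: Superheat = T_pour - T_melt
Superheat = 1156 - 993 = 163 deg C

Final answer: 163 deg C


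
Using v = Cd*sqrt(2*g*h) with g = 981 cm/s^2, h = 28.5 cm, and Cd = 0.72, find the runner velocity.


Formula: v = Cd * sqrt(2 * g * h)  (Torricelli with discharge coefficient)
2*g*h = 2 * 981 * 28.5 = 55917.0 cm^2/s^2
sqrt(55917.0) = 236.46776 cm/s
v = 0.72 * 236.46776 = 170.2568 cm/s


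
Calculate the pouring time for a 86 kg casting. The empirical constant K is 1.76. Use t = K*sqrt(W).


Formula: t = K * sqrt(W)
sqrt(W) = sqrt(86) = 9.27362
t = 1.76 * 9.27362 = 16.3216 s

16.3216 s


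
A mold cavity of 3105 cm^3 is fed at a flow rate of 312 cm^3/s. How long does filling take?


Formula: t_fill = V_mold / Q_flow
t = 3105 cm^3 / 312 cm^3/s = 9.9519 s

9.9519 s


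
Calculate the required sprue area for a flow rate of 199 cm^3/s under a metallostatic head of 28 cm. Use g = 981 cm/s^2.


Formula: v = sqrt(2*g*h), A = Q/v
Velocity: v = sqrt(2 * 981 * 28) = sqrt(54936) = 234.3843 cm/s
Sprue area: A = Q / v = 199 / 234.3843 = 0.8490 cm^2

0.8490 cm^2


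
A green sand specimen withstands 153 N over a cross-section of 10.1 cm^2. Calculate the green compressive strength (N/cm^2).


Formula: Compressive Strength = Force / Area
Strength = 153 N / 10.1 cm^2 = 15.1485 N/cm^2

Answer: 15.1485 N/cm^2


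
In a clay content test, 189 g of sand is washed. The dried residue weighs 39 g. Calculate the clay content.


Formula: Clay% = (W_total - W_washed) / W_total * 100
Clay mass = 189 - 39 = 150 g
Clay% = 150 / 189 * 100 = 79.3651%

79.3651%


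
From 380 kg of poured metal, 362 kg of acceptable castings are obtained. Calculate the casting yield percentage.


Formula: Casting Yield = (W_good / W_total) * 100
Yield = (362 kg / 380 kg) * 100 = 95.2632%

Answer: 95.2632%


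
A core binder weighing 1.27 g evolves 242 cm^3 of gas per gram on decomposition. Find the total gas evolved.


Formula: V_gas = W_binder * gas_evolution_rate
V = 1.27 g * 242 cm^3/g = 307.3400 cm^3

Answer: 307.3400 cm^3


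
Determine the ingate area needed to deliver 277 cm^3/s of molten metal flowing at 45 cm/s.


Formula: A_ingate = Q / v  (continuity equation)
A = 277 cm^3/s / 45 cm/s = 6.1556 cm^2

Final answer: 6.1556 cm^2


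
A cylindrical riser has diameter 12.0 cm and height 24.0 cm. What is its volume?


Formula: V = pi * (D/2)^2 * H  (cylinder volume)
Radius = D/2 = 12.0/2 = 6.0 cm
V = pi * 6.0^2 * 24.0 = 2714.3361 cm^3

2714.3361 cm^3


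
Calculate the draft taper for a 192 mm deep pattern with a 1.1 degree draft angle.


Formula: taper = depth * tan(draft_angle)
tan(1.1 deg) = 0.0192010
taper = 192 mm * 0.0192010 = 3.6866 mm

Answer: 3.6866 mm


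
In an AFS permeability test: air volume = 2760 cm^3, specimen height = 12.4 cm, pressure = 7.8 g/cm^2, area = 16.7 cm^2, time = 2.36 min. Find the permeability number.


Formula: Permeability Number P = (V * H) / (p * A * t)
Numerator: V * H = 2760 * 12.4 = 34224.0
Denominator: p * A * t = 7.8 * 16.7 * 2.36 = 307.4136
P = 34224.0 / 307.4136 = 111.3288

Final answer: 111.3288


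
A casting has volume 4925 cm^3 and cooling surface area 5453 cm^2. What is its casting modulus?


Formula: Casting Modulus M = V / A
M = 4925 cm^3 / 5453 cm^2 = 0.9032 cm


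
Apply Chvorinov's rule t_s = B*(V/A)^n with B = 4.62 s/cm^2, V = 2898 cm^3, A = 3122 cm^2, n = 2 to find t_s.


Formula: t_s = B * (V/A)^n  (Chvorinov's rule, n=2)
Modulus M = V/A = 2898/3122 = 0.928251 cm
M^2 = 0.928251^2 = 0.861650 cm^2
t_s = 4.62 * 0.861650 = 3.9808 s


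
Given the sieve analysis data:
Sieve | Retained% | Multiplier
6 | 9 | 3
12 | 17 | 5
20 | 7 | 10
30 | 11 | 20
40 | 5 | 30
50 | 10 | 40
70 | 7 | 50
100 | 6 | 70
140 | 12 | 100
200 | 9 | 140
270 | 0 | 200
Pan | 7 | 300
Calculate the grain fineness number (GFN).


Formula: GFN = sum(pct * multiplier) / sum(pct)
sum(pct * multiplier) = 6282
sum(pct) = 100
GFN = 6282 / 100 = 62.82


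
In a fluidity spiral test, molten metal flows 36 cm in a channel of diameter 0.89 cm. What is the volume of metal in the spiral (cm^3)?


Formula: V = pi * (d/2)^2 * L  (cylinder volume)
Radius = 0.89/2 = 0.445 cm
V = pi * 0.445^2 * 36 = 22.3961 cm^3

Answer: 22.3961 cm^3


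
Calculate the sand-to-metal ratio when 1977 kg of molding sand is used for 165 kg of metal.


Formula: Sand-to-Metal Ratio = W_sand / W_metal
Ratio = 1977 kg / 165 kg = 11.9818

Final answer: 11.9818


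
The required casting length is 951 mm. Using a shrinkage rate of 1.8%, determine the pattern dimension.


Formula: L_pattern = L_casting * (1 + shrinkage_rate/100)
Shrinkage factor = 1 + 1.8/100 = 1.018
L_pattern = 951 mm * 1.018 = 968.1180 mm

Final answer: 968.1180 mm


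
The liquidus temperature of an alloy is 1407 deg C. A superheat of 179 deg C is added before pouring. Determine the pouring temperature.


Formula: T_pour = T_melt + Superheat
T_pour = 1407 + 179 = 1586 deg C

Final answer: 1586 deg C


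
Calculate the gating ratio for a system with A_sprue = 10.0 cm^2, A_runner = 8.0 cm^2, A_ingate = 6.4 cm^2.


Sprue:Runner:Ingate = 1 : 8.0/10.0 : 6.4/10.0 = 1:0.80:0.64

1:0.80:0.64


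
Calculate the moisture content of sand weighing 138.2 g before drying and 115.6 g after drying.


Formula: MC = (W_wet - W_dry) / W_wet * 100
Water mass = 138.2 - 115.6 = 22.6 g
MC = 22.6 / 138.2 * 100 = 16.3531%

16.3531%


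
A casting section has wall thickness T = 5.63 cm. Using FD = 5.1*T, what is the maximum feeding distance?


Formula: FD = 5.1 * T  (riser feeding-distance rule)
FD = 5.1 * 5.63 cm = 28.7130 cm

Answer: 28.7130 cm


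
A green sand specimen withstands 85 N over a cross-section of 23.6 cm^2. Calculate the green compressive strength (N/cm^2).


Formula: Compressive Strength = Force / Area
Strength = 85 N / 23.6 cm^2 = 3.6017 N/cm^2

Final answer: 3.6017 N/cm^2


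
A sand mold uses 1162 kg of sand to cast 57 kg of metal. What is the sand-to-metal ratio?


Formula: Sand-to-Metal Ratio = W_sand / W_metal
Ratio = 1162 kg / 57 kg = 20.3860

Answer: 20.3860


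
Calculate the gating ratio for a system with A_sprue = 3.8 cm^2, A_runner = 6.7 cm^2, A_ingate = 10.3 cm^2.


Sprue:Runner:Ingate = 1 : 6.7/3.8 : 10.3/3.8 = 1:1.76:2.71

Final answer: 1:1.76:2.71


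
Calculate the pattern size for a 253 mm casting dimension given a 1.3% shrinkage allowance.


Formula: L_pattern = L_casting * (1 + shrinkage_rate/100)
Shrinkage factor = 1 + 1.3/100 = 1.013
L_pattern = 253 mm * 1.013 = 256.2890 mm

Final answer: 256.2890 mm


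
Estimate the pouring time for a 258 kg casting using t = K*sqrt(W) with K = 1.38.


Formula: t = K * sqrt(W)
sqrt(W) = sqrt(258) = 16.06238
t = 1.38 * 16.06238 = 22.1661 s

22.1661 s
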